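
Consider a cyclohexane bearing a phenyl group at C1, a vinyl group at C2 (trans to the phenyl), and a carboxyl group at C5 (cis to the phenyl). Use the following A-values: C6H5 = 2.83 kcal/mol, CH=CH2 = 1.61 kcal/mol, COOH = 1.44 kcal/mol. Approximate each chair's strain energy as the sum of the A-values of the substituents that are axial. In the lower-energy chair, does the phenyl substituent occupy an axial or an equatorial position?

Chair I (phenyl axial, vinyl axial, carboxyl axial): E = 5.88 kcal/mol.
Chair II (phenyl equatorial, vinyl equatorial, carboxyl equatorial): E = 0.00 kcal/mol.
Chair II is the more stable (lower-energy) conformer, and in that chair the phenyl group is equatorial.

equatorial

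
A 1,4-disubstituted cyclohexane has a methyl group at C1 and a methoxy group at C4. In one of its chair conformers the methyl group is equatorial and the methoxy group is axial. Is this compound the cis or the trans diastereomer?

cis

C1 and C4 have opposite parity, so their axial bonds point in opposite directions.
With opposite-parity carbons, two substituents on the same face are one axial and one equatorial; opposite faces give both axial or both equatorial.
Here the groups are equatorial/axial → same face → cis.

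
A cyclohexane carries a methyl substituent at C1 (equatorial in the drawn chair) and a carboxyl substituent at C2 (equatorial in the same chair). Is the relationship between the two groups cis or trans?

trans

C1 and C2 have opposite parity, so their axial bonds point in opposite directions.
With opposite-parity carbons, two substituents on the same face are one axial and one equatorial; opposite faces give both axial or both equatorial.
Here the groups are equatorial/equatorial → opposite face → trans.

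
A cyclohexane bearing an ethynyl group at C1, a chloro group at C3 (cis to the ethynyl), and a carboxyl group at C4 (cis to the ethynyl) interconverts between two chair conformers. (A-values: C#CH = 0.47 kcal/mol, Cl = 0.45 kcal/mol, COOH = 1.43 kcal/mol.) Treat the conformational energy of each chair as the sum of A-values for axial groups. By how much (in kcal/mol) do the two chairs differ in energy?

0.51 kcal/mol

Chair I (ethynyl axial, chloro axial, carboxyl equatorial): E = 0.92 kcal/mol.
Chair II (ethynyl equatorial, chloro equatorial, carboxyl axial): E = 1.43 kcal/mol.
ΔE = 1.43 − 0.92 = 0.51 kcal/mol; chair I is more stable.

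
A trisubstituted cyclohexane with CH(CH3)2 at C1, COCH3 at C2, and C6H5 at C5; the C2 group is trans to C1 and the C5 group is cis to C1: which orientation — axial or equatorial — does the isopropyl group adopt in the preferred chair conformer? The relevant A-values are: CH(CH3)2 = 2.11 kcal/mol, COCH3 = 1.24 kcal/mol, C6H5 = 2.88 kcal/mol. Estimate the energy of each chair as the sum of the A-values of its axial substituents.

Chair I (isopropyl axial, acetyl axial, phenyl axial): E = 6.23 kcal/mol.
Chair II (isopropyl equatorial, acetyl equatorial, phenyl equatorial): E = 0.00 kcal/mol.
Chair II is the more stable (lower-energy) conformer, and in that chair the isopropyl group is equatorial.

equatorial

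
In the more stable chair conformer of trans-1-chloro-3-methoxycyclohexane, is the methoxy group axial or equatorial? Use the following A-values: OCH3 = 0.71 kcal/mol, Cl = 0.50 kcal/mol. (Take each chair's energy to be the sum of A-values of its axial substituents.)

equatorial

C1 and C3 have the same parity, so for the trans isomer the two substituents are one axial and one equatorial in each chair.
Chair I (methoxy axial, chloro equatorial): E = 0.71 kcal/mol.
Chair II (methoxy equatorial, chloro axial): E = 0.50 kcal/mol.
Chair II is the more stable (lower-energy) conformer, and in that chair the methoxy group is equatorial.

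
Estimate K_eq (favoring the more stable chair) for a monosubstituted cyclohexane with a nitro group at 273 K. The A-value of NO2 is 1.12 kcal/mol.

K ≈ 7.88

One chair has the nitro group axial (E = 1.12 kcal/mol) and the other has it equatorial (E = 0).
ΔG = 1.12 kcal/mol between the two chairs.
K = exp(ΔG/RT) with R = 1.987×10⁻³ kcal mol⁻¹ K⁻¹ and T = 273 K gives K ≈ 7.88.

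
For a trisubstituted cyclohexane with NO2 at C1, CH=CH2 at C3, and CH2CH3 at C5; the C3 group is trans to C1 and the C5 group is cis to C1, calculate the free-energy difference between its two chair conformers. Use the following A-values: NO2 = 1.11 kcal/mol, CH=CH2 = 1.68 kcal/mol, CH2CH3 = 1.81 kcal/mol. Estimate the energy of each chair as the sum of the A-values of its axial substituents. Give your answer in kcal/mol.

Chair I (nitro axial, vinyl equatorial, ethyl axial): E = 2.92 kcal/mol.
Chair II (nitro equatorial, vinyl axial, ethyl equatorial): E = 1.68 kcal/mol.
ΔE = 2.92 − 1.68 = 1.24 kcal/mol; chair II is more stable.

1.24 kcal/mol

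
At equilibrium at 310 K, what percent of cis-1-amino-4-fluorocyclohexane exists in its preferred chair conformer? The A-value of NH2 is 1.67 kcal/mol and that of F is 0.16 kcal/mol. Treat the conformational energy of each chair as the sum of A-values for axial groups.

C1 and C4 have opposite parity, so for the cis isomer the two substituents are one axial and one equatorial in each chair.
Chair I (amino axial, fluoro equatorial): E = 1.67 kcal/mol; chair II (amino equatorial, fluoro axial): E = 0.16 kcal/mol.
ΔG = 1.51 kcal/mol between the two chairs.
K = exp(ΔG/RT) with R = 1.987×10⁻³ kcal mol⁻¹ K⁻¹ and T = 310 K gives K ≈ 11.6.
Fraction in the lower-energy chair = K/(K+1) = 92.1%.

92.1%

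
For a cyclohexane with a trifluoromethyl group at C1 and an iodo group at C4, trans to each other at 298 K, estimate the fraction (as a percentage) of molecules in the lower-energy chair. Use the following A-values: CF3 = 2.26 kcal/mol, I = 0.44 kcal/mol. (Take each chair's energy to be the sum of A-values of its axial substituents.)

C1 and C4 have opposite parity, so for the trans isomer the two substituents are e,e in one chair and a,a in the other.
Chair I (trifluoromethyl axial, iodo axial): E = 2.70 kcal/mol; chair II (trifluoromethyl equatorial, iodo equatorial): E = 0.00 kcal/mol.
ΔG = 2.70 kcal/mol between the two chairs.
K = exp(ΔG/RT) with R = 1.987×10⁻³ kcal mol⁻¹ K⁻¹ and T = 298 K gives K ≈ 95.6.
Fraction in the lower-energy chair = K/(K+1) = 99.0%.

99.0%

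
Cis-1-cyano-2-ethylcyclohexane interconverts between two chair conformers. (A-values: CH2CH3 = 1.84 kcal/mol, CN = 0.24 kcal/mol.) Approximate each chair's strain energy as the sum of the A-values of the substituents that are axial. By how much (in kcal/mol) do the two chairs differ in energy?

1.60 kcal/mol

C1 and C2 have opposite parity, so for the cis isomer the two substituents are one axial and one equatorial in each chair.
Chair I (ethyl axial, cyano equatorial): E = 1.84 kcal/mol.
Chair II (ethyl equatorial, cyano axial): E = 0.24 kcal/mol.
ΔE = 1.84 − 0.24 = 1.60 kcal/mol; chair II is more stable.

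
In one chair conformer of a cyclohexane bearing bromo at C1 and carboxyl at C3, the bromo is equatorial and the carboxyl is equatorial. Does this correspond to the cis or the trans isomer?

C1 and C3 have the same parity, so their axial bonds point in the same direction.
With same-parity carbons, two substituents on the same face are both axial or both equatorial; opposite faces give one of each.
Here the groups are equatorial/equatorial → same face → cis.

cis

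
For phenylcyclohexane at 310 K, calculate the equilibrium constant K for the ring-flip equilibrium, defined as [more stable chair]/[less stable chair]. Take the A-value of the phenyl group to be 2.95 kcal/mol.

One chair has the phenyl group axial (E = 2.95 kcal/mol) and the other has it equatorial (E = 0).
ΔG = 2.95 kcal/mol between the two chairs.
K = exp(ΔG/RT) with R = 1.987×10⁻³ kcal mol⁻¹ K⁻¹ and T = 310 K gives K ≈ 120.

K ≈ 120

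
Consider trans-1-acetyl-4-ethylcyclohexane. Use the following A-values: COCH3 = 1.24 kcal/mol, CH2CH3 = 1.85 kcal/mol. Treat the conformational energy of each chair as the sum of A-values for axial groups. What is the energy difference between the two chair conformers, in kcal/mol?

C1 and C4 have opposite parity, so for the trans isomer the two substituents are e,e in one chair and a,a in the other.
Chair I (acetyl axial, ethyl axial): E = 3.09 kcal/mol.
Chair II (acetyl equatorial, ethyl equatorial): E = 0.00 kcal/mol.
ΔE = 3.09 − 0.00 = 3.09 kcal/mol; chair II is more stable.

3.09 kcal/mol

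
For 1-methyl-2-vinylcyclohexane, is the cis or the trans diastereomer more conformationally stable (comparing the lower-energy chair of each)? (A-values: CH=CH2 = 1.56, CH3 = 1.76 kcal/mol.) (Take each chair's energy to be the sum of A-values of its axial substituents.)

trans

At 1,2 positions (parity opposite): cis → (a,e or e,a); trans → (e,e or a,a).
Best chair for cis: E = 1.56 kcal/mol; best chair for trans: E = 0.00 kcal/mol.
The trans isomer is lower by 1.56 kcal/mol.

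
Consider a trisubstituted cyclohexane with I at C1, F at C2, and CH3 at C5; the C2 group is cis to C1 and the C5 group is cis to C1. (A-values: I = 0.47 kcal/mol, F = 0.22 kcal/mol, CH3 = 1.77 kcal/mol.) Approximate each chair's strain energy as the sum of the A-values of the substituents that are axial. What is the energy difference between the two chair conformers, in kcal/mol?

Chair I (iodo axial, fluoro equatorial, methyl axial): E = 2.24 kcal/mol.
Chair II (iodo equatorial, fluoro axial, methyl equatorial): E = 0.22 kcal/mol.
ΔE = 2.24 − 0.22 = 2.02 kcal/mol; chair II is more stable.

2.02 kcal/mol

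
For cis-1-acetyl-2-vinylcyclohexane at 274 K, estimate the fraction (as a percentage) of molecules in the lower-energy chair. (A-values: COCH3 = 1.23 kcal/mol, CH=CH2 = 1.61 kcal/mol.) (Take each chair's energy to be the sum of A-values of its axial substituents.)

66.8%

C1 and C2 have opposite parity, so for the cis isomer the two substituents are one axial and one equatorial in each chair.
Chair I (acetyl axial, vinyl equatorial): E = 1.23 kcal/mol; chair II (acetyl equatorial, vinyl axial): E = 1.61 kcal/mol.
ΔG = 0.38 kcal/mol between the two chairs.
K = exp(ΔG/RT) with R = 1.987×10⁻³ kcal mol⁻¹ K⁻¹ and T = 274 K gives K ≈ 2.01.
Fraction in the lower-energy chair = K/(K+1) = 66.8%.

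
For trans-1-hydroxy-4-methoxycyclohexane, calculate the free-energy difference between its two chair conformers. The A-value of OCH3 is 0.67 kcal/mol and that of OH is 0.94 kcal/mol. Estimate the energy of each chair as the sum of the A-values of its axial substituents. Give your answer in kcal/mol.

C1 and C4 have opposite parity, so for the trans isomer the two substituents are e,e in one chair and a,a in the other.
Chair I (methoxy axial, hydroxyl axial): E = 1.61 kcal/mol.
Chair II (methoxy equatorial, hydroxyl equatorial): E = 0.00 kcal/mol.
ΔE = 1.61 − 0.00 = 1.61 kcal/mol; chair II is more stable.

1.61 kcal/mol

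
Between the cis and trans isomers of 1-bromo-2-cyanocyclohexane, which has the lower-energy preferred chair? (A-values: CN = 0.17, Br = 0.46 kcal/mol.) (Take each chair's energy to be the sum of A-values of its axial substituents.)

At 1,2 positions (parity opposite): cis → (a,e or e,a); trans → (e,e or a,a).
Best chair for cis: E = 0.17 kcal/mol; best chair for trans: E = 0.00 kcal/mol.
The trans isomer is lower by 0.17 kcal/mol.

trans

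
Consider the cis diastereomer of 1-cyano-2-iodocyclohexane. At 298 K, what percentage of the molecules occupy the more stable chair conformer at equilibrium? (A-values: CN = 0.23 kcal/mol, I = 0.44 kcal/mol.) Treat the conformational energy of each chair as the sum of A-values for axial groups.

58.8%

C1 and C2 have opposite parity, so for the cis isomer the two substituents are one axial and one equatorial in each chair.
Chair I (cyano axial, iodo equatorial): E = 0.23 kcal/mol; chair II (cyano equatorial, iodo axial): E = 0.44 kcal/mol.
ΔG = 0.21 kcal/mol between the two chairs.
K = exp(ΔG/RT) with R = 1.987×10⁻³ kcal mol⁻¹ K⁻¹ and T = 298 K gives K ≈ 1.43.
Fraction in the lower-energy chair = K/(K+1) = 58.8%.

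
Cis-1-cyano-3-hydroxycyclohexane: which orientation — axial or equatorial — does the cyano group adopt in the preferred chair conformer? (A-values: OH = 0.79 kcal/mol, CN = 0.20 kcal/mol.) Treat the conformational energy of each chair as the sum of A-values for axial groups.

equatorial

C1 and C3 have the same parity, so for the cis isomer the two substituents are e,e in one chair and a,a in the other.
Chair I (hydroxyl axial, cyano axial): E = 0.99 kcal/mol.
Chair II (hydroxyl equatorial, cyano equatorial): E = 0.00 kcal/mol.
Chair II is the more stable (lower-energy) conformer, and in that chair the cyano group is equatorial.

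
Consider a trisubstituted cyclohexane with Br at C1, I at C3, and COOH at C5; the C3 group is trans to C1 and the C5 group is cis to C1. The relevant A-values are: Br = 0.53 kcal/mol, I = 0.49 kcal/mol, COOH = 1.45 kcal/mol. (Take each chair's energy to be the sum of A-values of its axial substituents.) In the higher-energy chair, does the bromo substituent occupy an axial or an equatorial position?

Chair I (bromo axial, iodo equatorial, carboxyl axial): E = 1.98 kcal/mol.
Chair II (bromo equatorial, iodo axial, carboxyl equatorial): E = 0.49 kcal/mol.
Chair I is the less stable (higher-energy) conformer, and in that chair the bromo group is axial.

axial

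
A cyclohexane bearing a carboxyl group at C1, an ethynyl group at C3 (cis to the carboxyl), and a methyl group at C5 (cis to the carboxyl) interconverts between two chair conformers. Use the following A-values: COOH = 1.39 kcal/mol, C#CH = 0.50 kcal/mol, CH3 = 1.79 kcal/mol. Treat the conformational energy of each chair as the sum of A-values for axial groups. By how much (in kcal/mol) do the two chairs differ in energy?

3.68 kcal/mol

Chair I (carboxyl axial, ethynyl axial, methyl axial): E = 3.68 kcal/mol.
Chair II (carboxyl equatorial, ethynyl equatorial, methyl equatorial): E = 0.00 kcal/mol.
ΔE = 3.68 − 0.00 = 3.68 kcal/mol; chair II is more stable.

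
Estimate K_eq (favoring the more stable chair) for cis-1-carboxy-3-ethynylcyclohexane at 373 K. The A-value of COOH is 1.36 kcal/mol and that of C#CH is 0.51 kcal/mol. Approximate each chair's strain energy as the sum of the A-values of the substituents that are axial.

C1 and C3 have the same parity, so for the cis isomer the two substituents are e,e in one chair and a,a in the other.
Chair I (carboxyl axial, ethynyl axial): E = 1.87 kcal/mol; chair II (carboxyl equatorial, ethynyl equatorial): E = 0.00 kcal/mol.
ΔG = 1.87 kcal/mol between the two chairs.
K = exp(ΔG/RT) with R = 1.987×10⁻³ kcal mol⁻¹ K⁻¹ and T = 373 K gives K ≈ 12.5.

K ≈ 12.5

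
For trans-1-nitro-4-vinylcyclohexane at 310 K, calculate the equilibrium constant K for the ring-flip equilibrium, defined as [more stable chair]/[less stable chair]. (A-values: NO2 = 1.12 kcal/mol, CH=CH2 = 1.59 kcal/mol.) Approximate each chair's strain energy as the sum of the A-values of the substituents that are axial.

K ≈ 81.4

C1 and C4 have opposite parity, so for the trans isomer the two substituents are e,e in one chair and a,a in the other.
Chair I (nitro axial, vinyl axial): E = 2.71 kcal/mol; chair II (nitro equatorial, vinyl equatorial): E = 0.00 kcal/mol.
ΔG = 2.71 kcal/mol between the two chairs.
K = exp(ΔG/RT) with R = 1.987×10⁻³ kcal mol⁻¹ K⁻¹ and T = 310 K gives K ≈ 81.4.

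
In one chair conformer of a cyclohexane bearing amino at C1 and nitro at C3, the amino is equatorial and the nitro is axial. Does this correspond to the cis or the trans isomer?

C1 and C3 have the same parity, so their axial bonds point in the same direction.
With same-parity carbons, two substituents on the same face are both axial or both equatorial; opposite faces give one of each.
Here the groups are equatorial/axial → opposite face → trans.

trans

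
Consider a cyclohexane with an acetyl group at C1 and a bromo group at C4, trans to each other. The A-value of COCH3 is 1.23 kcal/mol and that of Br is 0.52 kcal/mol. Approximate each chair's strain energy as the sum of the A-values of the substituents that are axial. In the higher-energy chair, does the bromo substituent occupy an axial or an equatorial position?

C1 and C4 have opposite parity, so for the trans isomer the two substituents are e,e in one chair and a,a in the other.
Chair I (acetyl axial, bromo axial): E = 1.75 kcal/mol.
Chair II (acetyl equatorial, bromo equatorial): E = 0.00 kcal/mol.
Chair I is the less stable (higher-energy) conformer, and in that chair the bromo group is axial.

axial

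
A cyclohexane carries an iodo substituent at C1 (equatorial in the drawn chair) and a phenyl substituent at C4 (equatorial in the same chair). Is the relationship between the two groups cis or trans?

C1 and C4 have opposite parity, so their axial bonds point in opposite directions.
With opposite-parity carbons, two substituents on the same face are one axial and one equatorial; opposite faces give both axial or both equatorial.
Here the groups are equatorial/equatorial → opposite face → trans.

trans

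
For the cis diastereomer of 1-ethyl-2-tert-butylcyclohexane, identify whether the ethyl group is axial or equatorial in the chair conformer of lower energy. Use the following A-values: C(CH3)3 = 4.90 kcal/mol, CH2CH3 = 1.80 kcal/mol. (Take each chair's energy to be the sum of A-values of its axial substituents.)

C1 and C2 have opposite parity, so for the cis isomer the two substituents are one axial and one equatorial in each chair.
Chair I (tert-butyl axial, ethyl equatorial): E = 4.90 kcal/mol.
Chair II (tert-butyl equatorial, ethyl axial): E = 1.80 kcal/mol.
Chair II is the more stable (lower-energy) conformer, and in that chair the ethyl group is axial.

axial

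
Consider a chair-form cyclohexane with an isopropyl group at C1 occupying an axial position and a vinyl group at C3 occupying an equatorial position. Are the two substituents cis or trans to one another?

C1 and C3 have the same parity, so their axial bonds point in the same direction.
With same-parity carbons, two substituents on the same face are both axial or both equatorial; opposite faces give one of each.
Here the groups are axial/equatorial → opposite face → trans.

trans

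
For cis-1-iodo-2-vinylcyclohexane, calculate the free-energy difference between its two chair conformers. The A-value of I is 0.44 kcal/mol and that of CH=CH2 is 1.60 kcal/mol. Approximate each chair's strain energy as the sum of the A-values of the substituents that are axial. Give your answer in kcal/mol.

1.16 kcal/mol

C1 and C2 have opposite parity, so for the cis isomer the two substituents are one axial and one equatorial in each chair.
Chair I (iodo axial, vinyl equatorial): E = 0.44 kcal/mol.
Chair II (iodo equatorial, vinyl axial): E = 1.60 kcal/mol.
ΔE = 1.60 − 0.44 = 1.16 kcal/mol; chair I is more stable.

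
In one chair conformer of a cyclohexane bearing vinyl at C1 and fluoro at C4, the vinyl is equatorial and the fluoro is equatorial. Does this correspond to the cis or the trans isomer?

C1 and C4 have opposite parity, so their axial bonds point in opposite directions.
With opposite-parity carbons, two substituents on the same face are one axial and one equatorial; opposite faces give both axial or both equatorial.
Here the groups are equatorial/equatorial → opposite face → trans.

trans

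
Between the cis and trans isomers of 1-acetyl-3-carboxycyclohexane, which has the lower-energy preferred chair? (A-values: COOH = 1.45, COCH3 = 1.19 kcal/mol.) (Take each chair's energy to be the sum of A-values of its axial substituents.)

At 1,3 positions (parity same): cis → (e,e or a,a); trans → (a,e or e,a).
Best chair for cis: E = 0.00 kcal/mol; best chair for trans: E = 1.19 kcal/mol.
The cis isomer is lower by 1.19 kcal/mol.

cis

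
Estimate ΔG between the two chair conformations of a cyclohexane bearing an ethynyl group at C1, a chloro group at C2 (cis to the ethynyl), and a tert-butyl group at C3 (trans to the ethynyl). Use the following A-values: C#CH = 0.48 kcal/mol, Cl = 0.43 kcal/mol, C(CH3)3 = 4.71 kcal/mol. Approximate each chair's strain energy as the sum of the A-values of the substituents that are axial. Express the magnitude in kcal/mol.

Chair I (ethynyl axial, chloro equatorial, tert-butyl equatorial): E = 0.48 kcal/mol.
Chair II (ethynyl equatorial, chloro axial, tert-butyl axial): E = 5.14 kcal/mol.
ΔE = 5.14 − 0.48 = 4.66 kcal/mol; chair I is more stable.

4.66 kcal/mol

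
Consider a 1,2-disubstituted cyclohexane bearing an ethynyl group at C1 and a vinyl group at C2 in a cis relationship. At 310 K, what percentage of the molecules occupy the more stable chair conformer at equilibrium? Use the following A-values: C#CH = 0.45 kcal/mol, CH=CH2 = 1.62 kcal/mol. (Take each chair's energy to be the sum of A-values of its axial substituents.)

C1 and C2 have opposite parity, so for the cis isomer the two substituents are one axial and one equatorial in each chair.
Chair I (ethynyl axial, vinyl equatorial): E = 0.45 kcal/mol; chair II (ethynyl equatorial, vinyl axial): E = 1.62 kcal/mol.
ΔG = 1.17 kcal/mol between the two chairs.
K = exp(ΔG/RT) with R = 1.987×10⁻³ kcal mol⁻¹ K⁻¹ and T = 310 K gives K ≈ 6.68.
Fraction in the lower-energy chair = K/(K+1) = 87.0%.

87.0%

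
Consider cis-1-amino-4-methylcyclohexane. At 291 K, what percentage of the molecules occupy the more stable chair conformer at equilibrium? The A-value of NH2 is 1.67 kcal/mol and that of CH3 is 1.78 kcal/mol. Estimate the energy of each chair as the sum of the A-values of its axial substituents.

54.7%

C1 and C4 have opposite parity, so for the cis isomer the two substituents are one axial and one equatorial in each chair.
Chair I (amino axial, methyl equatorial): E = 1.67 kcal/mol; chair II (amino equatorial, methyl axial): E = 1.78 kcal/mol.
ΔG = 0.11 kcal/mol between the two chairs.
K = exp(ΔG/RT) with R = 1.987×10⁻³ kcal mol⁻¹ K⁻¹ and T = 291 K gives K ≈ 1.21.
Fraction in the lower-energy chair = K/(K+1) = 54.7%.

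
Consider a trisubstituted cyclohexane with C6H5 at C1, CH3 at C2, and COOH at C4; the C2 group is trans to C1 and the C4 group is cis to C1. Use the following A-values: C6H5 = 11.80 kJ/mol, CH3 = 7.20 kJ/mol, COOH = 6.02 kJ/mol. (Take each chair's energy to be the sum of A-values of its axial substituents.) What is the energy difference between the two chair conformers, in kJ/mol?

12.98 kJ/mol

Chair I (phenyl axial, methyl axial, carboxyl equatorial): E = 19.00 kJ/mol.
Chair II (phenyl equatorial, methyl equatorial, carboxyl axial): E = 6.02 kJ/mol.
ΔE = 19.00 − 6.02 = 12.98 kJ/mol; chair II is more stable.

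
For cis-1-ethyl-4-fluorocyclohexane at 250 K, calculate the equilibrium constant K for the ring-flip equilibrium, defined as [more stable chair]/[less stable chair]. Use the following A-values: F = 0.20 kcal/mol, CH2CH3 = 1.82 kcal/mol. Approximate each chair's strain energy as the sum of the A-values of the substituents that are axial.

K ≈ 26.1

C1 and C4 have opposite parity, so for the cis isomer the two substituents are one axial and one equatorial in each chair.
Chair I (fluoro axial, ethyl equatorial): E = 0.20 kcal/mol; chair II (fluoro equatorial, ethyl axial): E = 1.82 kcal/mol.
ΔG = 1.62 kcal/mol between the two chairs.
K = exp(ΔG/RT) with R = 1.987×10⁻³ kcal mol⁻¹ K⁻¹ and T = 250 K gives K ≈ 26.1.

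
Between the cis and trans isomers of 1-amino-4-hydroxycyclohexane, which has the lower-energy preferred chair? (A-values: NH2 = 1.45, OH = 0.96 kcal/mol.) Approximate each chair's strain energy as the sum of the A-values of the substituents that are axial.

trans

At 1,4 positions (parity opposite): cis → (a,e or e,a); trans → (e,e or a,a).
Best chair for cis: E = 0.96 kcal/mol; best chair for trans: E = 0.00 kcal/mol.
The trans isomer is lower by 0.96 kcal/mol.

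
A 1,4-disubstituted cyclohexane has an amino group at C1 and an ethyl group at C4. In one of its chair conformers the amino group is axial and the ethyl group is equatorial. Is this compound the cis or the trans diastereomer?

cis

C1 and C4 have opposite parity, so their axial bonds point in opposite directions.
With opposite-parity carbons, two substituents on the same face are one axial and one equatorial; opposite faces give both axial or both equatorial.
Here the groups are axial/equatorial → same face → cis.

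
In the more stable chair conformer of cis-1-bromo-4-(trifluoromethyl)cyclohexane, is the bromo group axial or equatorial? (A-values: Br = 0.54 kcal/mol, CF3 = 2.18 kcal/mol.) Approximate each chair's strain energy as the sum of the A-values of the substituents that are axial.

axial

C1 and C4 have opposite parity, so for the cis isomer the two substituents are one axial and one equatorial in each chair.
Chair I (bromo axial, trifluoromethyl equatorial): E = 0.54 kcal/mol.
Chair II (bromo equatorial, trifluoromethyl axial): E = 2.18 kcal/mol.
Chair I is the more stable (lower-energy) conformer, and in that chair the bromo group is axial.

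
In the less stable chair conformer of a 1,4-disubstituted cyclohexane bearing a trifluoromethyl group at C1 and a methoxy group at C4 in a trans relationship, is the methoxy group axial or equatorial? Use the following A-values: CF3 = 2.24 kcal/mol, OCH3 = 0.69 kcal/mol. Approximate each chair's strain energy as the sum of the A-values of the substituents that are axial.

axial

C1 and C4 have opposite parity, so for the trans isomer the two substituents are e,e in one chair and a,a in the other.
Chair I (trifluoromethyl axial, methoxy axial): E = 2.93 kcal/mol.
Chair II (trifluoromethyl equatorial, methoxy equatorial): E = 0.00 kcal/mol.
Chair I is the less stable (higher-energy) conformer, and in that chair the methoxy group is axial.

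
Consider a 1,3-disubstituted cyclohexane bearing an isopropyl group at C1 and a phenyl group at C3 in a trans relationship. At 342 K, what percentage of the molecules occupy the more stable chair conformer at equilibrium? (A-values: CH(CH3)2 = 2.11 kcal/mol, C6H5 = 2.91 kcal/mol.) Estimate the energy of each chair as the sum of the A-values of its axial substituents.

76.4%

C1 and C3 have the same parity, so for the trans isomer the two substituents are one axial and one equatorial in each chair.
Chair I (isopropyl axial, phenyl equatorial): E = 2.11 kcal/mol; chair II (isopropyl equatorial, phenyl axial): E = 2.91 kcal/mol.
ΔG = 0.80 kcal/mol between the two chairs.
K = exp(ΔG/RT) with R = 1.987×10⁻³ kcal mol⁻¹ K⁻¹ and T = 342 K gives K ≈ 3.25.
Fraction in the lower-energy chair = K/(K+1) = 76.4%.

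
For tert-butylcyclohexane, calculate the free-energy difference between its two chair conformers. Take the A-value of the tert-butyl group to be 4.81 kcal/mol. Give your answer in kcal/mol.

4.81 kcal/mol

A monosubstituted cyclohexane has one chair with the tert-butyl group axial (E = A = 4.81 kcal/mol) and one with it equatorial (E = 0).
ΔE = 4.81 − 0 = 4.81 kcal/mol.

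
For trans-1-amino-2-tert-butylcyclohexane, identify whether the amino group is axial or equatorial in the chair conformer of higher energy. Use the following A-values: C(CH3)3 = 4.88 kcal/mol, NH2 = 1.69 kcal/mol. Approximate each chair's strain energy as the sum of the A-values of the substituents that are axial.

C1 and C2 have opposite parity, so for the trans isomer the two substituents are e,e in one chair and a,a in the other.
Chair I (tert-butyl axial, amino axial): E = 6.57 kcal/mol.
Chair II (tert-butyl equatorial, amino equatorial): E = 0.00 kcal/mol.
Chair I is the less stable (higher-energy) conformer, and in that chair the amino group is axial.

axial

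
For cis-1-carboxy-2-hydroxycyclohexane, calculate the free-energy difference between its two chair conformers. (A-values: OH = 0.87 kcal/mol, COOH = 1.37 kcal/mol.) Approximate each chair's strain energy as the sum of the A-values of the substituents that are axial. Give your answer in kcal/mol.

C1 and C2 have opposite parity, so for the cis isomer the two substituents are one axial and one equatorial in each chair.
Chair I (hydroxyl axial, carboxyl equatorial): E = 0.87 kcal/mol.
Chair II (hydroxyl equatorial, carboxyl axial): E = 1.37 kcal/mol.
ΔE = 1.37 − 0.87 = 0.50 kcal/mol; chair I is more stable.

0.50 kcal/mol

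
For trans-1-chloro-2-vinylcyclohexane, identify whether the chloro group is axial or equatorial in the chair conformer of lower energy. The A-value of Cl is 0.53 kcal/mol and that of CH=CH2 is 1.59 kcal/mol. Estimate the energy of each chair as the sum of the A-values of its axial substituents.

C1 and C2 have opposite parity, so for the trans isomer the two substituents are e,e in one chair and a,a in the other.
Chair I (chloro axial, vinyl axial): E = 2.12 kcal/mol.
Chair II (chloro equatorial, vinyl equatorial): E = 0.00 kcal/mol.
Chair II is the more stable (lower-energy) conformer, and in that chair the chloro group is equatorial.

equatorial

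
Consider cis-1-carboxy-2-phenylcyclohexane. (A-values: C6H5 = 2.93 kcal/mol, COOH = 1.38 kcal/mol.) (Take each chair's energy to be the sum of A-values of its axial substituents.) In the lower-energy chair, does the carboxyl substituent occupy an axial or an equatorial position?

axial

C1 and C2 have opposite parity, so for the cis isomer the two substituents are one axial and one equatorial in each chair.
Chair I (phenyl axial, carboxyl equatorial): E = 2.93 kcal/mol.
Chair II (phenyl equatorial, carboxyl axial): E = 1.38 kcal/mol.
Chair II is the more stable (lower-energy) conformer, and in that chair the carboxyl group is axial.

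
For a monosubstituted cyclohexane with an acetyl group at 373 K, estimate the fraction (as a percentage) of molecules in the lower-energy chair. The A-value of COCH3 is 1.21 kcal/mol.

83.7%

One chair has the acetyl group axial (E = 1.21 kcal/mol) and the other has it equatorial (E = 0).
ΔG = 1.21 kcal/mol between the two chairs.
K = exp(ΔG/RT) with R = 1.987×10⁻³ kcal mol⁻¹ K⁻¹ and T = 373 K gives K ≈ 5.12.
Fraction in the lower-energy chair = K/(K+1) = 83.7%.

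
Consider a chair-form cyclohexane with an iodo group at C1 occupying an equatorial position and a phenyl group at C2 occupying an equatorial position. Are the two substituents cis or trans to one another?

trans

C1 and C2 have opposite parity, so their axial bonds point in opposite directions.
With opposite-parity carbons, two substituents on the same face are one axial and one equatorial; opposite faces give both axial or both equatorial.
Here the groups are equatorial/equatorial → opposite face → trans.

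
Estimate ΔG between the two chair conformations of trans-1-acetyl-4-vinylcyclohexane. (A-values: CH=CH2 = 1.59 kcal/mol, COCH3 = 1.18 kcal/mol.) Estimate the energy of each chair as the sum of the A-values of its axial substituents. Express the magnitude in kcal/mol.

2.77 kcal/mol

C1 and C4 have opposite parity, so for the trans isomer the two substituents are e,e in one chair and a,a in the other.
Chair I (vinyl axial, acetyl axial): E = 2.77 kcal/mol.
Chair II (vinyl equatorial, acetyl equatorial): E = 0.00 kcal/mol.
ΔE = 2.77 − 0.00 = 2.77 kcal/mol; chair II is more stable.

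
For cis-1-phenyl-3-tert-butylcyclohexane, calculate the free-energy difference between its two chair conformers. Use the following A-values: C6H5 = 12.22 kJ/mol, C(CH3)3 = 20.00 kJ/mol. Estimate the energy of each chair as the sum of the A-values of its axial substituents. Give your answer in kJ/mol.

C1 and C3 have the same parity, so for the cis isomer the two substituents are e,e in one chair and a,a in the other.
Chair I (phenyl axial, tert-butyl axial): E = 32.22 kJ/mol.
Chair II (phenyl equatorial, tert-butyl equatorial): E = 0.00 kJ/mol.
ΔE = 32.22 − 0.00 = 32.22 kJ/mol; chair II is more stable.

32.22 kJ/mol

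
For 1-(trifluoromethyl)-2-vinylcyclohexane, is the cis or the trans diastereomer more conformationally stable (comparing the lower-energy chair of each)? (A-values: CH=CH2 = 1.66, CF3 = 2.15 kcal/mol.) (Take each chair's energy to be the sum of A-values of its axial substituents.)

trans

At 1,2 positions (parity opposite): cis → (a,e or e,a); trans → (e,e or a,a).
Best chair for cis: E = 1.66 kcal/mol; best chair for trans: E = 0.00 kcal/mol.
The trans isomer is lower by 1.66 kcal/mol.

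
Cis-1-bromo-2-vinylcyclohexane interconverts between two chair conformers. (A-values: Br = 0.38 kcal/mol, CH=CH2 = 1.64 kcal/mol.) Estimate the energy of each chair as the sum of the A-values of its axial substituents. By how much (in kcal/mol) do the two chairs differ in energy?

1.26 kcal/mol

C1 and C2 have opposite parity, so for the cis isomer the two substituents are one axial and one equatorial in each chair.
Chair I (bromo axial, vinyl equatorial): E = 0.38 kcal/mol.
Chair II (bromo equatorial, vinyl axial): E = 1.64 kcal/mol.
ΔE = 1.64 − 0.38 = 1.26 kcal/mol; chair I is more stable.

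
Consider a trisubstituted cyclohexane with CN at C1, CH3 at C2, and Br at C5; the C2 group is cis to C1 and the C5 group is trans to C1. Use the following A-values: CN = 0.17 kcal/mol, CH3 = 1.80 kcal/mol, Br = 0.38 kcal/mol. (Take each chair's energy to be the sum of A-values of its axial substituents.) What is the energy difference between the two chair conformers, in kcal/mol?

2.01 kcal/mol

Chair I (cyano axial, methyl equatorial, bromo equatorial): E = 0.17 kcal/mol.
Chair II (cyano equatorial, methyl axial, bromo axial): E = 2.18 kcal/mol.
ΔE = 2.18 − 0.17 = 2.01 kcal/mol; chair I is more stable.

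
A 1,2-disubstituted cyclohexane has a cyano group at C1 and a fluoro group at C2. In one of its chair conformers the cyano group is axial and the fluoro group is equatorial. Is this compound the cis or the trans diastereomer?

cis

C1 and C2 have opposite parity, so their axial bonds point in opposite directions.
With opposite-parity carbons, two substituents on the same face are one axial and one equatorial; opposite faces give both axial or both equatorial.
Here the groups are axial/equatorial → same face → cis.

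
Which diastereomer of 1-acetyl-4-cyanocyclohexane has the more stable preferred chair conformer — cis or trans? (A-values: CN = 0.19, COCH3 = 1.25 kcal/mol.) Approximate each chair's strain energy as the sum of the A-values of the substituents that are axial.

trans

At 1,4 positions (parity opposite): cis → (a,e or e,a); trans → (e,e or a,a).
Best chair for cis: E = 0.19 kcal/mol; best chair for trans: E = 0.00 kcal/mol.
The trans isomer is lower by 0.19 kcal/mol.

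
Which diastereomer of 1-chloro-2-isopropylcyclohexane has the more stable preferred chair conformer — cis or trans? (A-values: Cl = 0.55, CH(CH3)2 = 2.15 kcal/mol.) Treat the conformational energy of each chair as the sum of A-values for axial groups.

At 1,2 positions (parity opposite): cis → (a,e or e,a); trans → (e,e or a,a).
Best chair for cis: E = 0.55 kcal/mol; best chair for trans: E = 0.00 kcal/mol.
The trans isomer is lower by 0.55 kcal/mol.

trans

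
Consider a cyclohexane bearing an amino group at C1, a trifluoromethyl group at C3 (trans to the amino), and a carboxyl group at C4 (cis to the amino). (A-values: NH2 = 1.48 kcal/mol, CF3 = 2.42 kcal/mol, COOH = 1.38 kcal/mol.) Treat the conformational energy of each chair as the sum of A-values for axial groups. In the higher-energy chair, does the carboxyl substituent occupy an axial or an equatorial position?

Chair I (amino axial, trifluoromethyl equatorial, carboxyl equatorial): E = 1.48 kcal/mol.
Chair II (amino equatorial, trifluoromethyl axial, carboxyl axial): E = 3.80 kcal/mol.
Chair II is the less stable (higher-energy) conformer, and in that chair the carboxyl group is axial.

axial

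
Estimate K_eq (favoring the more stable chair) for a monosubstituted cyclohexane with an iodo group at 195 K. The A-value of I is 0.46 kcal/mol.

K ≈ 3.28

One chair has the iodo group axial (E = 0.46 kcal/mol) and the other has it equatorial (E = 0).
ΔG = 0.46 kcal/mol between the two chairs.
K = exp(ΔG/RT) with R = 1.987×10⁻³ kcal mol⁻¹ K⁻¹ and T = 195 K gives K ≈ 3.28.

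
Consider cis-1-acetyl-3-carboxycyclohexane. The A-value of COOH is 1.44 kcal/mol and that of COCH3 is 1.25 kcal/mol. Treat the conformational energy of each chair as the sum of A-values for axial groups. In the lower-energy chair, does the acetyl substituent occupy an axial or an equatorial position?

equatorial

C1 and C3 have the same parity, so for the cis isomer the two substituents are e,e in one chair and a,a in the other.
Chair I (carboxyl axial, acetyl axial): E = 2.69 kcal/mol.
Chair II (carboxyl equatorial, acetyl equatorial): E = 0.00 kcal/mol.
Chair II is the more stable (lower-energy) conformer, and in that chair the acetyl group is equatorial.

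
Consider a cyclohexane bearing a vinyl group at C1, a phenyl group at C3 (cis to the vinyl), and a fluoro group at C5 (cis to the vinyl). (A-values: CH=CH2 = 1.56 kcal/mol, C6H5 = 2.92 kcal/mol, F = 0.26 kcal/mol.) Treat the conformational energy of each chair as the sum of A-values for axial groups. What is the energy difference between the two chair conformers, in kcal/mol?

4.74 kcal/mol

Chair I (vinyl axial, phenyl axial, fluoro axial): E = 4.74 kcal/mol.
Chair II (vinyl equatorial, phenyl equatorial, fluoro equatorial): E = 0.00 kcal/mol.
ΔE = 4.74 − 0.00 = 4.74 kcal/mol; chair II is more stable.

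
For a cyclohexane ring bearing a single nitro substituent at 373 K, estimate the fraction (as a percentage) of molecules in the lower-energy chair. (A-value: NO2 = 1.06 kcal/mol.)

80.7%

One chair has the nitro group axial (E = 1.06 kcal/mol) and the other has it equatorial (E = 0).
ΔG = 1.06 kcal/mol between the two chairs.
K = exp(ΔG/RT) with R = 1.987×10⁻³ kcal mol⁻¹ K⁻¹ and T = 373 K gives K ≈ 4.18.
Fraction in the lower-energy chair = K/(K+1) = 80.7%.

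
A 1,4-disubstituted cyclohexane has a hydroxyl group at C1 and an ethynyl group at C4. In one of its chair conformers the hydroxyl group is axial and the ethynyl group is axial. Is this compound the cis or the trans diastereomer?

trans

C1 and C4 have opposite parity, so their axial bonds point in opposite directions.
With opposite-parity carbons, two substituents on the same face are one axial and one equatorial; opposite faces give both axial or both equatorial.
Here the groups are axial/axial → opposite face → trans.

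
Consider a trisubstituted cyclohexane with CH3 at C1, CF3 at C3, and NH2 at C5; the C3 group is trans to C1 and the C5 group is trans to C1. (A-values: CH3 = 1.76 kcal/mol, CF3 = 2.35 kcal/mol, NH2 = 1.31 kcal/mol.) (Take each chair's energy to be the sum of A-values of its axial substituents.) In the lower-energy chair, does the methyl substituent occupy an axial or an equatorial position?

Chair I (methyl axial, trifluoromethyl equatorial, amino equatorial): E = 1.76 kcal/mol.
Chair II (methyl equatorial, trifluoromethyl axial, amino axial): E = 3.66 kcal/mol.
Chair I is the more stable (lower-energy) conformer, and in that chair the methyl group is axial.

axial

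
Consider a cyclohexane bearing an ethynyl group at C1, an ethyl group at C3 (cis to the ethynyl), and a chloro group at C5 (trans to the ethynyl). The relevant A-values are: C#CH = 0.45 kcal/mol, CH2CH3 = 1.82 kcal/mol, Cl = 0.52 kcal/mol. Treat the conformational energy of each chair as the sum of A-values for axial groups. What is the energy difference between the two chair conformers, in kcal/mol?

Chair I (ethynyl axial, ethyl axial, chloro equatorial): E = 2.27 kcal/mol.
Chair II (ethynyl equatorial, ethyl equatorial, chloro axial): E = 0.52 kcal/mol.
ΔE = 2.27 − 0.52 = 1.75 kcal/mol; chair II is more stable.

1.75 kcal/mol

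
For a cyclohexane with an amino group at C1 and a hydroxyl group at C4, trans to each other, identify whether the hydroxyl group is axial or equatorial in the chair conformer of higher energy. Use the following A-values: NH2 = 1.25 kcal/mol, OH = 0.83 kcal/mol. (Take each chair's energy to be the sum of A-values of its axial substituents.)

C1 and C4 have opposite parity, so for the trans isomer the two substituents are e,e in one chair and a,a in the other.
Chair I (amino axial, hydroxyl axial): E = 2.08 kcal/mol.
Chair II (amino equatorial, hydroxyl equatorial): E = 0.00 kcal/mol.
Chair I is the less stable (higher-energy) conformer, and in that chair the hydroxyl group is axial.

axial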